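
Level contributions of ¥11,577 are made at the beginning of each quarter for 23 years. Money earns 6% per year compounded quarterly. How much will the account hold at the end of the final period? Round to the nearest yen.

¥2,298,723

This is an annuity due: 92 deposits of ¥11,577 at the beginning of each quarter.
Periodic rate r = 0.06/4 per quarter; n is counted in quarters.
FV = PMT × [((1+r)^n − 1)/r] × (1+r) = 11,577 × [(1+r)^92 − 1] / r × (1+r) = ¥2,298,723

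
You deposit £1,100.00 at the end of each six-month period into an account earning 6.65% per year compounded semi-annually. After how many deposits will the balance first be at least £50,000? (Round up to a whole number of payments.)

29 payments

Periodic rate r = 0.0665/2 per half-year; n is counted in half-years.
Ordinary annuity FV: 50,000 = 1,100 × [((1+r)^n − 1)/r].
(1+r)^n = 1 + 50,000 × r / 1,100, so n = ln(1 + 50,000·r/1,100) / ln(1+r) = 28.15.
Round up to a whole number of payments: n = 29.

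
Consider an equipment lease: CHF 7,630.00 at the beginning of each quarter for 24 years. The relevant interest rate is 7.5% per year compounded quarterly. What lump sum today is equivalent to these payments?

CHF 344,884.77

This is an annuity due: 96 payments of CHF 7,630.00 at the beginning of each quarter.
Periodic rate r = 0.075/4 per quarter; n is counted in quarters.
PV = PMT × [(1 − (1+r)^−n)/r] × (1+r) = 7,630 × [1 − (1+r)^−96] / r × (1+r) = CHF 344,884.77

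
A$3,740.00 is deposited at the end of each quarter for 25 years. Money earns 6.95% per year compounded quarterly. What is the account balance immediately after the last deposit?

A$989,931.04

This is an ordinary annuity: 100 deposits of A$3,740.00 at the end of each quarter.
Periodic rate r = 0.0695/4 per quarter; n is counted in quarters.
FV = PMT × [((1+r)^n − 1)/r] = 3,740 × [(1+r)^100 − 1] / r = A$989,931.04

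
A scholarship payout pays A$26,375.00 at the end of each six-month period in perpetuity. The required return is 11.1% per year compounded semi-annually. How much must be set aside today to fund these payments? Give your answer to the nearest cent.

A$475,225.23

Periodic rate r = 0.111/2 per half-year.
Level perpetuity: PV = PMT / r = 26,375 / (0.111/2) = A$475,225.23.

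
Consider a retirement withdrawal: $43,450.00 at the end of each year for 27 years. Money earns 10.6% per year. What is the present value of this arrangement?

This is an ordinary annuity: 27 payments of $43,450.00 at the end of each year.
Periodic rate r = 0.106 per year.
PV = PMT × [(1 − (1+r)^−n)/r] = 43,450 × [1 − (1+r)^−27] / r = $382,909.90

$382,909.90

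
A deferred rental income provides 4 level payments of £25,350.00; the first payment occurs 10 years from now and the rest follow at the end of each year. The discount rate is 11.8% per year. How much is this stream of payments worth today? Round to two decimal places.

Ordinary annuity of 4 payments, first payment at period 10.
Periodic rate r = 0.118 per year.
The ordinary-annuity PV formula values the stream one period before the first payment (period 9); discount that back 9 periods:
PV₀ = 25,350 × [1 − (1+r)^−4] / r × (1+r)^−9 = £28,335.33

£28,335.33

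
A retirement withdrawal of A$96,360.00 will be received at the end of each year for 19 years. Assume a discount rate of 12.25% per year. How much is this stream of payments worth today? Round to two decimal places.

This is an ordinary annuity: 19 payments of A$96,360.00 at the end of each year.
Periodic rate r = 0.1225 per year.
PV = PMT × [(1 − (1+r)^−n)/r] = 96,360 × [1 − (1+r)^−19] / r = A$699,069.52

A$699,069.52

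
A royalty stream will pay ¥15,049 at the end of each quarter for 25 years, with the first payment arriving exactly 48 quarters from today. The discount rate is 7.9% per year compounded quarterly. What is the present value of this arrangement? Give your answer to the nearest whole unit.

Ordinary annuity of 100 payments, first payment at period 48.
Periodic rate r = 0.079/4 per quarter; n is counted in quarters.
The ordinary-annuity PV formula values the stream one period before the first payment (period 47); discount that back 47 periods:
PV₀ = 15,049 × [1 − (1+r)^−100] / r × (1+r)^−47 = ¥260,914

¥260,914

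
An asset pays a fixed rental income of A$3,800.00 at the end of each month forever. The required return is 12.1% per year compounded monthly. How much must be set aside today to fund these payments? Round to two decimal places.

Periodic rate r = 0.121/12 per month.
Level perpetuity: PV = PMT / r = 3,800 / (0.121/12) = A$376,859.50.

A$376,859.50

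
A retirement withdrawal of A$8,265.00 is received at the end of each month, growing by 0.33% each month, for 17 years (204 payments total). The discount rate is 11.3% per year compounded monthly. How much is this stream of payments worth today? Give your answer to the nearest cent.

Periodic rate r = 0.113/12 per month; n is counted in months.
Growing ordinary annuity: PV = PMT₁ × [1 − ((1+g)/(1+r))^n] / (r − g) = 8,265 × [1 − ((1+0.0033)/(1+r))^204] / (r − 0.0033) = A$960,171.36.

A$960,171.36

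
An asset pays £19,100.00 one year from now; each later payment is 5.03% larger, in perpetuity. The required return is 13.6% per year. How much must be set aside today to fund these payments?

£222,870.48

Periodic rate r = 0.136 per year.
Growing perpetuity (Gordon): PV = PMT₁ / (r − g) = 19,100 / (r − 0.0503) = £222,870.48.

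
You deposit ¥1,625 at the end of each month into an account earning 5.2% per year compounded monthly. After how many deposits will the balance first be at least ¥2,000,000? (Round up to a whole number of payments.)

Periodic rate r = 0.052/12 per month; n is counted in months.
Ordinary annuity FV: 2,000,000 = 1,625 × [((1+r)^n − 1)/r].
(1+r)^n = 1 + 2,000,000 × r / 1,625, so n = ln(1 + 2,000,000·r/1,625) / ln(1+r) = 426.88.
Round up to a whole number of payments: n = 427.

427 payments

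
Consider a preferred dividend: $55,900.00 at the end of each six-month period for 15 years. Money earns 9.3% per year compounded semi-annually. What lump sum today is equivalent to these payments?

This is an ordinary annuity: 30 payments of $55,900.00 at the end of each six-month period.
Periodic rate r = 0.093/2 per half-year; n is counted in half-years.
PV = PMT × [(1 − (1+r)^−n)/r] = 55,900 × [1 − (1+r)^−30] / r = $894,695.31

$894,695.31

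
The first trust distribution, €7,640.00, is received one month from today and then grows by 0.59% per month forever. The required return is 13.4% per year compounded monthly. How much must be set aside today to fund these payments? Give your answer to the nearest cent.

€1,450,632.91

Periodic rate r = 0.134/12 per month.
Growing perpetuity (Gordon): PV = PMT₁ / (r − g) = 7,640 / (r − 0.0059) = €1,450,632.91.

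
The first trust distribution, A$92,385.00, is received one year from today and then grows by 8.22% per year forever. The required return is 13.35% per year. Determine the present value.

A$1,800,877.19

Periodic rate r = 0.1335 per year.
Growing perpetuity (Gordon): PV = PMT₁ / (r − g) = 92,385 / (r − 0.0822) = A$1,800,877.19.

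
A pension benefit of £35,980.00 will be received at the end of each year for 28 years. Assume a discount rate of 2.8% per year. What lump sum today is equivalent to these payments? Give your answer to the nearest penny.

£691,943.71

This is an ordinary annuity: 28 payments of £35,980.00 at the end of each year.
Periodic rate r = 0.028 per year.
PV = PMT × [(1 − (1+r)^−n)/r] = 35,980 × [1 − (1+r)^−28] / r = £691,943.71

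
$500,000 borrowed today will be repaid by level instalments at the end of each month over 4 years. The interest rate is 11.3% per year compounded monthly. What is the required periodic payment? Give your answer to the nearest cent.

$12,995.73

Level ordinary annuity; solve PV = PMT × [(1 − (1+r)^−n)/r] for PMT.
Periodic rate r = 0.113/12 per month; n is counted in months.
With n = 48: PMT = 500,000 / ([(1 − (1+r)^−n)/r]) = $12,995.73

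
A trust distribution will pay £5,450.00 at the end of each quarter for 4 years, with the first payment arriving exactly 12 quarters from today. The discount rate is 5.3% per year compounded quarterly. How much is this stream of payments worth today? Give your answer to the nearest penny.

Ordinary annuity of 16 payments, first payment at period 12.
Periodic rate r = 0.053/4 per quarter; n is counted in quarters.
The ordinary-annuity PV formula values the stream one period before the first payment (period 11); discount that back 11 periods:
PV₀ = 5,450 × [1 − (1+r)^−16] / r × (1+r)^−11 = £67,583.67

£67,583.67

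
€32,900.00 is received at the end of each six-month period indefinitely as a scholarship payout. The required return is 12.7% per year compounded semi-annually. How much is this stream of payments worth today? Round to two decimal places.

Periodic rate r = 0.127/2 per half-year.
Level perpetuity: PV = PMT / r = 32,900 / (0.127/2) = €518,110.24.

€518,110.24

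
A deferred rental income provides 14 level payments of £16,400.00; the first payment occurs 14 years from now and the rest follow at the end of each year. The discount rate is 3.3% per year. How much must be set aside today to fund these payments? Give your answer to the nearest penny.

£119,022.34

Ordinary annuity of 14 payments, first payment at period 14.
Periodic rate r = 0.033 per year.
The ordinary-annuity PV formula values the stream one period before the first payment (period 13); discount that back 13 periods:
PV₀ = 16,400 × [1 − (1+r)^−14] / r × (1+r)^−13 = £119,022.34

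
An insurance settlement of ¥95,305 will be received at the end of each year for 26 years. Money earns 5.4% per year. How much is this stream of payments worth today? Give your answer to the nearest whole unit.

¥1,315,266

This is an ordinary annuity: 26 payments of ¥95,305 at the end of each year.
Periodic rate r = 0.054 per year.
PV = PMT × [(1 − (1+r)^−n)/r] = 95,305 × [1 − (1+r)^−26] / r = ¥1,315,266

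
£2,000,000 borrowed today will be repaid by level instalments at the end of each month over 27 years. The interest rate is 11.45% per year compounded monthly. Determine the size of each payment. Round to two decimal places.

Level ordinary annuity; solve PV = PMT × [(1 − (1+r)^−n)/r] for PMT.
Periodic rate r = 0.1145/12 per month; n is counted in months.
With n = 324: PMT = 2,000,000 / ([(1 − (1+r)^−n)/r]) = £20,005.69

£20,005.69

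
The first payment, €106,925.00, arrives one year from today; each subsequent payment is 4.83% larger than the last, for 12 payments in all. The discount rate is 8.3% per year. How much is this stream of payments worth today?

Periodic rate r = 0.083 per year.
Growing ordinary annuity: PV = PMT₁ × [1 − ((1+g)/(1+r))^n] / (r − g) = 106,925 × [1 − ((1+0.0483)/(1+r))^12] / (r − 0.0483) = €996,751.62.

€996,751.62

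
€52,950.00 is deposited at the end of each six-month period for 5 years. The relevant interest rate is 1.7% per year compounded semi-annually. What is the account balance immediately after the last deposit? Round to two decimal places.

This is an ordinary annuity: 10 deposits of €52,950.00 at the end of each six-month period.
Periodic rate r = 0.017/2 per half-year; n is counted in half-years.
FV = PMT × [((1+r)^n − 1)/r] = 52,950 × [(1+r)^10 − 1] / r = €550,219.35

€550,219.35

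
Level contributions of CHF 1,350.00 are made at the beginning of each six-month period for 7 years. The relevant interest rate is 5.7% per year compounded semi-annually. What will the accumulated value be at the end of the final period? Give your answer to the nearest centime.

This is an annuity due: 14 deposits of CHF 1,350.00 at the beginning of each six-month period.
Periodic rate r = 0.057/2 per half-year; n is counted in half-years.
FV = PMT × [((1+r)^n − 1)/r] × (1+r) = 1,350 × [(1+r)^14 − 1] / r × (1+r) = CHF 23,484.26

CHF 23,484.26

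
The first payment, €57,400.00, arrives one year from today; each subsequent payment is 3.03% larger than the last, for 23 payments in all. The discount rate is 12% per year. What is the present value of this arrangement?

€546,096.30

Periodic rate r = 0.12 per year.
Growing ordinary annuity: PV = PMT₁ × [1 − ((1+g)/(1+r))^n] / (r − g) = 57,400 × [1 − ((1+0.0303)/(1+r))^23] / (r − 0.0303) = €546,096.30.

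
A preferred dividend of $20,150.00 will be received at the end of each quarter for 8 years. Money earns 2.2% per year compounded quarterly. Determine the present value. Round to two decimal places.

$589,763.06

This is an ordinary annuity: 32 payments of $20,150.00 at the end of each quarter.
Periodic rate r = 0.022/4 per quarter; n is counted in quarters.
PV = PMT × [(1 − (1+r)^−n)/r] = 20,150 × [1 − (1+r)^−32] / r = $589,763.06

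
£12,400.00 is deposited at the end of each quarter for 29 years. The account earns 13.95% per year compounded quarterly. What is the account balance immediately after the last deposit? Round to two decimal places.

£18,607,283.48

This is an ordinary annuity: 116 deposits of £12,400.00 at the end of each quarter.
Periodic rate r = 0.1395/4 per quarter; n is counted in quarters.
FV = PMT × [((1+r)^n − 1)/r] = 12,400 × [(1+r)^116 − 1] / r = £18,607,283.48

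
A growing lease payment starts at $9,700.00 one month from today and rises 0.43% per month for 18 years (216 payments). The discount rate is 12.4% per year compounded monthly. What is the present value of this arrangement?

Periodic rate r = 0.124/12 per month; n is counted in months.
Growing ordinary annuity: PV = PMT₁ × [1 − ((1+g)/(1+r))^n] / (r − g) = 9,700 × [1 − ((1+0.0043)/(1+r))^216] / (r − 0.0043) = $1,166,823.62.

$1,166,823.62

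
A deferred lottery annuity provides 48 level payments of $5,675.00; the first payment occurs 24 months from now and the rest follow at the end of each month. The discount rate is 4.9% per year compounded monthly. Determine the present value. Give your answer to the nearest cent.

Ordinary annuity of 48 payments, first payment at period 24.
Periodic rate r = 0.049/12 per month; n is counted in months.
The ordinary-annuity PV formula values the stream one period before the first payment (period 23); discount that back 23 periods:
PV₀ = 5,675 × [1 − (1+r)^−48] / r × (1+r)^−23 = $224,820.23

$224,820.23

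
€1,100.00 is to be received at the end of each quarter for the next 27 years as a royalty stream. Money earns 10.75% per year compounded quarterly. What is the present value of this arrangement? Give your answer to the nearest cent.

€38,595.99

This is an ordinary annuity: 108 payments of €1,100.00 at the end of each quarter.
Periodic rate r = 0.1075/4 per quarter; n is counted in quarters.
PV = PMT × [(1 − (1+r)^−n)/r] = 1,100 × [1 − (1+r)^−108] / r = €38,595.99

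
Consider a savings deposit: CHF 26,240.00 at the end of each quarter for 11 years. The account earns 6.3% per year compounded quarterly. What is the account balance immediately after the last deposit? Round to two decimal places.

CHF 1,647,596.90

This is an ordinary annuity: 44 deposits of CHF 26,240.00 at the end of each quarter.
Periodic rate r = 0.063/4 per quarter; n is counted in quarters.
FV = PMT × [((1+r)^n − 1)/r] = 26,240 × [(1+r)^44 − 1] / r = CHF 1,647,596.90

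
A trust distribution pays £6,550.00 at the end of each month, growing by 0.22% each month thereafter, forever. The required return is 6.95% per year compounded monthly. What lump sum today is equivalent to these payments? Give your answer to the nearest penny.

Periodic rate r = 0.0695/12 per month.
Growing perpetuity (Gordon): PV = PMT₁ / (r − g) = 6,550 / (r − 0.0022) = £1,823,665.89.

£1,823,665.89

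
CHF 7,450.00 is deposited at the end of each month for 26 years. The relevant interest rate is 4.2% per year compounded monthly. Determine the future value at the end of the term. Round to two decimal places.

This is an ordinary annuity: 312 deposits of CHF 7,450.00 at the end of each month.
Periodic rate r = 0.042/12 per month; n is counted in months.
FV = PMT × [((1+r)^n − 1)/r] = 7,450 × [(1+r)^312 − 1] / r = CHF 4,202,975.02

CHF 4,202,975.02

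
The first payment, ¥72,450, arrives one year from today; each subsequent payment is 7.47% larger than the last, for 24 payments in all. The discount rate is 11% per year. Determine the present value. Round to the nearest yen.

Periodic rate r = 0.11 per year.
Growing ordinary annuity: PV = PMT₁ × [1 − ((1+g)/(1+r))^n] / (r − g) = 72,450 × [1 − ((1+0.0747)/(1+r))^24] / (r − 0.0747) = ¥1,107,464.

¥1,107,464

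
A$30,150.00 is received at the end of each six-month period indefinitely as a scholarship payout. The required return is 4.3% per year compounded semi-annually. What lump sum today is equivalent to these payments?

Periodic rate r = 0.043/2 per half-year.
Level perpetuity: PV = PMT / r = 30,150 / (0.043/2) = A$1,402,325.58.

A$1,402,325.58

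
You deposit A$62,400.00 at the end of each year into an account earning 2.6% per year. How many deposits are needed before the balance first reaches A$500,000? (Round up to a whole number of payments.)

8 payments

Periodic rate r = 0.026 per year.
Ordinary annuity FV: 500,000 = 62,400 × [((1+r)^n − 1)/r].
(1+r)^n = 1 + 500,000 × r / 62,400, so n = ln(1 + 500,000·r/62,400) / ln(1+r) = 7.37.
Round up to a whole number of payments: n = 8.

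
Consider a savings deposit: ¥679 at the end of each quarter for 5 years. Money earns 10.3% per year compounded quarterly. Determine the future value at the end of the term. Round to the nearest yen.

¥17,476

This is an ordinary annuity: 20 deposits of ¥679 at the end of each quarter.
Periodic rate r = 0.103/4 per quarter; n is counted in quarters.
FV = PMT × [((1+r)^n − 1)/r] = 679 × [(1+r)^20 − 1] / r = ¥17,476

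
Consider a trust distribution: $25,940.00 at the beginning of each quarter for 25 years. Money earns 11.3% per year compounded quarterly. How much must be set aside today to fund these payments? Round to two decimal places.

This is an annuity due: 100 payments of $25,940.00 at the beginning of each quarter.
Periodic rate r = 0.113/4 per quarter; n is counted in quarters.
PV = PMT × [(1 − (1+r)^−n)/r] × (1+r) = 25,940 × [1 − (1+r)^−100] / r × (1+r) = $885,935.85

$885,935.85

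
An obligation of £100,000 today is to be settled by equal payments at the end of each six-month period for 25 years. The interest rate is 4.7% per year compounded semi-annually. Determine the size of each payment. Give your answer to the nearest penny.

Level ordinary annuity; solve PV = PMT × [(1 − (1+r)^−n)/r] for PMT.
Periodic rate r = 0.047/2 per half-year; n is counted in half-years.
With n = 50: PMT = 100,000 / ([(1 − (1+r)^−n)/r]) = £3,420.90

£3,420.90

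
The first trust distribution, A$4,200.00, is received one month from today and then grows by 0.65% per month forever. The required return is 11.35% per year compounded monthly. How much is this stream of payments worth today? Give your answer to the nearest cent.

Periodic rate r = 0.1135/12 per month.
Growing perpetuity (Gordon): PV = PMT₁ / (r − g) = 4,200 / (r − 0.0065) = A$1,419,718.31.

A$1,419,718.31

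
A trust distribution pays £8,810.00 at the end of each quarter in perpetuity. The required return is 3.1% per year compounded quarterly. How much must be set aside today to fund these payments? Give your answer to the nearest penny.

£1,136,774.19

Periodic rate r = 0.031/4 per quarter.
Level perpetuity: PV = PMT / r = 8,810 / (0.031/4) = £1,136,774.19.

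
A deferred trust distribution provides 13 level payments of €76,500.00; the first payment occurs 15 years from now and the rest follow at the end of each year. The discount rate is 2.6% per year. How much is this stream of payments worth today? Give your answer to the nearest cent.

€582,788.86

Ordinary annuity of 13 payments, first payment at period 15.
Periodic rate r = 0.026 per year.
The ordinary-annuity PV formula values the stream one period before the first payment (period 14); discount that back 14 periods:
PV₀ = 76,500 × [1 − (1+r)^−13] / r × (1+r)^−14 = €582,788.86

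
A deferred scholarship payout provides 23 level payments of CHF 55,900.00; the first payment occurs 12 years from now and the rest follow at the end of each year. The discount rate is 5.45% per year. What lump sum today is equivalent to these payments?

Ordinary annuity of 23 payments, first payment at period 12.
Periodic rate r = 0.0545 per year.
The ordinary-annuity PV formula values the stream one period before the first payment (period 11); discount that back 11 periods:
PV₀ = 55,900 × [1 − (1+r)^−23] / r × (1+r)^−11 = CHF 403,317.81

CHF 403,317.81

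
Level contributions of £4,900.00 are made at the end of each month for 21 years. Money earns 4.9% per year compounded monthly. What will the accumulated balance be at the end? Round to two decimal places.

£2,150,891.34

This is an ordinary annuity: 252 deposits of £4,900.00 at the end of each month.
Periodic rate r = 0.049/12 per month; n is counted in months.
FV = PMT × [((1+r)^n − 1)/r] = 4,900 × [(1+r)^252 − 1] / r = £2,150,891.34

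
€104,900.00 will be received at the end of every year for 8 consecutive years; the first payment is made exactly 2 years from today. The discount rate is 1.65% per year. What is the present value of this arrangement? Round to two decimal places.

Ordinary annuity of 8 payments, first payment at period 2.
Periodic rate r = 0.0165 per year.
The ordinary-annuity PV formula values the stream one period before the first payment (period 1); discount that back 1 periods:
PV₀ = 104,900 × [1 − (1+r)^−8] / r × (1+r)^−1 = €767,503.12

€767,503.12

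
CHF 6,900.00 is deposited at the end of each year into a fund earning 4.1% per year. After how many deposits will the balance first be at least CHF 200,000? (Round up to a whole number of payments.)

20 payments

Periodic rate r = 0.041 per year.
Ordinary annuity FV: 200,000 = 6,900 × [((1+r)^n − 1)/r].
(1+r)^n = 1 + 200,000 × r / 6,900, so n = ln(1 + 200,000·r/6,900) / ln(1+r) = 19.49.
Round up to a whole number of payments: n = 20.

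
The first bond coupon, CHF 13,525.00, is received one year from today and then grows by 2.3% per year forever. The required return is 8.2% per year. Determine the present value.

Periodic rate r = 0.082 per year.
Growing perpetuity (Gordon): PV = PMT₁ / (r − g) = 13,525 / (r − 0.023) = CHF 229,237.29.

CHF 229,237.29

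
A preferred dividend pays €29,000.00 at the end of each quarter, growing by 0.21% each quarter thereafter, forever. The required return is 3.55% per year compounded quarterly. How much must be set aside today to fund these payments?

€4,280,442.80

Periodic rate r = 0.0355/4 per quarter.
Growing perpetuity (Gordon): PV = PMT₁ / (r − g) = 29,000 / (r − 0.0021) = €4,280,442.80.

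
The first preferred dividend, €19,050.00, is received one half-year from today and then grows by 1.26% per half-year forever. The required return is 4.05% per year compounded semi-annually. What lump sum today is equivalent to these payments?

Periodic rate r = 0.0405/2 per half-year.
Growing perpetuity (Gordon): PV = PMT₁ / (r − g) = 19,050 / (r − 0.0126) = €2,490,196.08.

€2,490,196.08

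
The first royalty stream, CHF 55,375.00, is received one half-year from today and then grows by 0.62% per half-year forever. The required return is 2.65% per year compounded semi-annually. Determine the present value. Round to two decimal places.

CHF 7,854,609.93

Periodic rate r = 0.0265/2 per half-year.
Growing perpetuity (Gordon): PV = PMT₁ / (r − g) = 55,375 / (r − 0.0062) = CHF 7,854,609.93.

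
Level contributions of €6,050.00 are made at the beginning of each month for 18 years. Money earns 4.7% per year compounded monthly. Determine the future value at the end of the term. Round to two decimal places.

€2,056,981.59

This is an annuity due: 216 deposits of €6,050.00 at the beginning of each month.
Periodic rate r = 0.047/12 per month; n is counted in months.
FV = PMT × [((1+r)^n − 1)/r] × (1+r) = 6,050 × [(1+r)^216 − 1] / r × (1+r) = €2,056,981.59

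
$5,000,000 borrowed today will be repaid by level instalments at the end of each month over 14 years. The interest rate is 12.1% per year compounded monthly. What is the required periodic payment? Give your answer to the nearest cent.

Level ordinary annuity; solve PV = PMT × [(1 − (1+r)^−n)/r] for PMT.
Periodic rate r = 0.121/12 per month; n is counted in months.
With n = 168: PMT = 5,000,000 / ([(1 − (1+r)^−n)/r]) = $61,887.42

$61,887.42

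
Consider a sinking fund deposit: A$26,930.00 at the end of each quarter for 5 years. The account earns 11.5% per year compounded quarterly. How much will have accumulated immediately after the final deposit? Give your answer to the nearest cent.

A$714,488.34

This is an ordinary annuity: 20 deposits of A$26,930.00 at the end of each quarter.
Periodic rate r = 0.115/4 per quarter; n is counted in quarters.
FV = PMT × [((1+r)^n − 1)/r] = 26,930 × [(1+r)^20 − 1] / r = A$714,488.34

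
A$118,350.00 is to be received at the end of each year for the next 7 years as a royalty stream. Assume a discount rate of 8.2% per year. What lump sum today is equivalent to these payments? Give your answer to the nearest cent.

A$611,981.57

This is an ordinary annuity: 7 payments of A$118,350.00 at the end of each year.
Periodic rate r = 0.082 per year.
PV = PMT × [(1 − (1+r)^−n)/r] = 118,350 × [1 − (1+r)^−7] / r = A$611,981.57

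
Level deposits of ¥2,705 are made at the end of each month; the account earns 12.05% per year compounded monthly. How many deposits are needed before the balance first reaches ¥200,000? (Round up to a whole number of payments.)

56 payments

Periodic rate r = 0.1205/12 per month; n is counted in months.
Ordinary annuity FV: 200,000 = 2,705 × [((1+r)^n − 1)/r].
(1+r)^n = 1 + 200,000 × r / 2,705, so n = ln(1 + 200,000·r/2,705) / ln(1+r) = 55.58.
Round up to a whole number of payments: n = 56.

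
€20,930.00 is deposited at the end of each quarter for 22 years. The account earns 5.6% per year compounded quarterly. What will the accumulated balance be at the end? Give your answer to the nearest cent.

€3,586,374.83

This is an ordinary annuity: 88 deposits of €20,930.00 at the end of each quarter.
Periodic rate r = 0.056/4 per quarter; n is counted in quarters.
FV = PMT × [((1+r)^n − 1)/r] = 20,930 × [(1+r)^88 − 1] / r = €3,586,374.83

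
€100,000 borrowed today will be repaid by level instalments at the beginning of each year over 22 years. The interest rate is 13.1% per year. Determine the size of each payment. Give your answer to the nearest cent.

Level annuity due; solve PV = PMT × [(1 − (1+r)^−n)/r] × (1+r) for PMT.
Periodic rate r = 0.131 per year.
With n = 22: PMT = 100,000 / ([(1 − (1+r)^−n)/r] × (1+r)) = €12,409.83

€12,409.83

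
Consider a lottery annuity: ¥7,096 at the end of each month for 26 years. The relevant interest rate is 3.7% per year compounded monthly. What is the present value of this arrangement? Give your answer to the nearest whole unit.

This is an ordinary annuity: 312 payments of ¥7,096 at the end of each month.
Periodic rate r = 0.037/12 per month; n is counted in months.
PV = PMT × [(1 − (1+r)^−n)/r] = 7,096 × [1 − (1+r)^−312] / r = ¥1,420,672

¥1,420,672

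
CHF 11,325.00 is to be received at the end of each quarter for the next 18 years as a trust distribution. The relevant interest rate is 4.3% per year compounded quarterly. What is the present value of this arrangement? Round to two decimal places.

CHF 565,645.74

This is an ordinary annuity: 72 payments of CHF 11,325.00 at the end of each quarter.
Periodic rate r = 0.043/4 per quarter; n is counted in quarters.
PV = PMT × [(1 − (1+r)^−n)/r] = 11,325 × [1 − (1+r)^−72] / r = CHF 565,645.74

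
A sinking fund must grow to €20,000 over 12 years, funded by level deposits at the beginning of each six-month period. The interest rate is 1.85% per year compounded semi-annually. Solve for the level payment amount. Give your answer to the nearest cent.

Level annuity due; solve FV = PMT × [((1+r)^n − 1)/r] × (1+r) for PMT.
Periodic rate r = 0.0185/2 per half-year; n is counted in half-years.
With n = 24: PMT = 20,000 / ([((1+r)^n − 1)/r] × (1+r)) = €741.23

€741.23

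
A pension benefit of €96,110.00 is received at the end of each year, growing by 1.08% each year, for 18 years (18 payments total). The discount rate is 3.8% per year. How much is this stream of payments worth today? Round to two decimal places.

€1,342,561.16

Periodic rate r = 0.038 per year.
Growing ordinary annuity: PV = PMT₁ × [1 − ((1+g)/(1+r))^n] / (r − g) = 96,110 × [1 − ((1+0.0108)/(1+r))^18] / (r − 0.0108) = €1,342,561.16.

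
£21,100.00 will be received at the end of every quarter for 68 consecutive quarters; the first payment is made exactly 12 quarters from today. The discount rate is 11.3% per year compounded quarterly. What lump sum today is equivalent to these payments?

Ordinary annuity of 68 payments, first payment at period 12.
Periodic rate r = 0.113/4 per quarter; n is counted in quarters.
The ordinary-annuity PV formula values the stream one period before the first payment (period 11); discount that back 11 periods:
PV₀ = 21,100 × [1 − (1+r)^−68] / r × (1+r)^−11 = £467,073.95

£467,073.95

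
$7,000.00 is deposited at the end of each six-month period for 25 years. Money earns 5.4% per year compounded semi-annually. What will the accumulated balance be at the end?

$723,068.59

This is an ordinary annuity: 50 deposits of $7,000.00 at the end of each six-month period.
Periodic rate r = 0.054/2 per half-year; n is counted in half-years.
FV = PMT × [((1+r)^n − 1)/r] = 7,000 × [(1+r)^50 − 1] / r = $723,068.59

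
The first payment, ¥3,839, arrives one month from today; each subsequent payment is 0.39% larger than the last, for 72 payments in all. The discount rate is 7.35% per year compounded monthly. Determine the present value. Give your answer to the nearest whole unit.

Periodic rate r = 0.0735/12 per month; n is counted in months.
Growing ordinary annuity: PV = PMT₁ × [1 − ((1+g)/(1+r))^n] / (r − g) = 3,839 × [1 − ((1+0.0039)/(1+r))^72] / (r − 0.0039) = ¥254,229.

¥254,229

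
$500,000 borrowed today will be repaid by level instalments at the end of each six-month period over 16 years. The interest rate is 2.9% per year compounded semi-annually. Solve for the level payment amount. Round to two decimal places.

$19,640.35

Level ordinary annuity; solve PV = PMT × [(1 − (1+r)^−n)/r] for PMT.
Periodic rate r = 0.029/2 per half-year; n is counted in half-years.
With n = 32: PMT = 500,000 / ([(1 − (1+r)^−n)/r]) = $19,640.35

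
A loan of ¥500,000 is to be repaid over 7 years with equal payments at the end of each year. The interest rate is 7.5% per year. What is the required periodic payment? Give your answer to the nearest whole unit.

Level ordinary annuity; solve PV = PMT × [(1 − (1+r)^−n)/r] for PMT.
Periodic rate r = 0.075 per year.
With n = 7: PMT = 500,000 / ([(1 − (1+r)^−n)/r]) = ¥94,400

¥94,400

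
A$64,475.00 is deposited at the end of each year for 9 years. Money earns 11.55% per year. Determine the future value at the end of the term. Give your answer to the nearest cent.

A$934,691.46

This is an ordinary annuity: 9 deposits of A$64,475.00 at the end of each year.
Periodic rate r = 0.1155 per year.
FV = PMT × [((1+r)^n − 1)/r] = 64,475 × [(1+r)^9 − 1] / r = A$934,691.46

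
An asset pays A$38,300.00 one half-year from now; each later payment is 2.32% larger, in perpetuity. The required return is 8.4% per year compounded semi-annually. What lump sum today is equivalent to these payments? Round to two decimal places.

Periodic rate r = 0.084/2 per half-year.
Growing perpetuity (Gordon): PV = PMT₁ / (r − g) = 38,300 / (r − 0.0232) = A$2,037,234.04.

A$2,037,234.04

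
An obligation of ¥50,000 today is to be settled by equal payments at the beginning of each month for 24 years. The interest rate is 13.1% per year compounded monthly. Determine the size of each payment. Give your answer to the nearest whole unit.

¥565

Level annuity due; solve PV = PMT × [(1 − (1+r)^−n)/r] × (1+r) for PMT.
Periodic rate r = 0.131/12 per month; n is counted in months.
With n = 288: PMT = 50,000 / ([(1 − (1+r)^−n)/r] × (1+r)) = ¥565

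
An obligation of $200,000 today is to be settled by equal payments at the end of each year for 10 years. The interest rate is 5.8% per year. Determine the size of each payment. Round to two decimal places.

$26,916.69

Level ordinary annuity; solve PV = PMT × [(1 − (1+r)^−n)/r] for PMT.
Periodic rate r = 0.058 per year.
With n = 10: PMT = 200,000 / ([(1 − (1+r)^−n)/r]) = $26,916.69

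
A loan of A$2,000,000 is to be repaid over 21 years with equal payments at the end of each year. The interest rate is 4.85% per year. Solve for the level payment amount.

A$153,939.35

Level ordinary annuity; solve PV = PMT × [(1 − (1+r)^−n)/r] for PMT.
Periodic rate r = 0.0485 per year.
With n = 21: PMT = 2,000,000 / ([(1 − (1+r)^−n)/r]) = A$153,939.35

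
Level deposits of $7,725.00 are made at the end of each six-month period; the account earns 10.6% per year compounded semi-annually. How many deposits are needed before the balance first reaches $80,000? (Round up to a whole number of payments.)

Periodic rate r = 0.106/2 per half-year; n is counted in half-years.
Ordinary annuity FV: 80,000 = 7,725 × [((1+r)^n − 1)/r].
(1+r)^n = 1 + 80,000 × r / 7,725, so n = ln(1 + 80,000·r/7,725) / ln(1+r) = 8.47.
Round up to a whole number of payments: n = 9.

9 payments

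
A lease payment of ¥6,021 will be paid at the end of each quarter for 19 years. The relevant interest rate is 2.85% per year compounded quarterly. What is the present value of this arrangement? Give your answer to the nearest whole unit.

This is an ordinary annuity: 76 payments of ¥6,021 at the end of each quarter.
Periodic rate r = 0.0285/4 per quarter; n is counted in quarters.
PV = PMT × [(1 − (1+r)^−n)/r] = 6,021 × [1 − (1+r)^−76] / r = ¥352,393

¥352,393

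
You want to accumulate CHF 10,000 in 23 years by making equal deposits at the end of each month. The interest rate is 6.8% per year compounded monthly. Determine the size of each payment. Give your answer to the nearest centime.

CHF 15.08

Level ordinary annuity; solve FV = PMT × [((1+r)^n − 1)/r] for PMT.
Periodic rate r = 0.068/12 per month; n is counted in months.
With n = 276: PMT = 10,000 / ([((1+r)^n − 1)/r]) = CHF 15.08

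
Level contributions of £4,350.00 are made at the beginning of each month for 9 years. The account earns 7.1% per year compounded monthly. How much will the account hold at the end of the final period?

£658,964.84

This is an annuity due: 108 deposits of £4,350.00 at the beginning of each month.
Periodic rate r = 0.071/12 per month; n is counted in months.
FV = PMT × [((1+r)^n − 1)/r] × (1+r) = 4,350 × [(1+r)^108 − 1] / r × (1+r) = £658,964.84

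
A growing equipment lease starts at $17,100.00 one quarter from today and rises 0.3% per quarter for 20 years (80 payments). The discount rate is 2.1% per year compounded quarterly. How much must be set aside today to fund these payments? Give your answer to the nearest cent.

Periodic rate r = 0.021/4 per quarter; n is counted in quarters.
Growing ordinary annuity: PV = PMT₁ × [1 − ((1+g)/(1+r))^n] / (r − g) = 17,100 × [1 − ((1+0.003)/(1+r))^80] / (r − 0.003) = $1,247,251.07.

$1,247,251.07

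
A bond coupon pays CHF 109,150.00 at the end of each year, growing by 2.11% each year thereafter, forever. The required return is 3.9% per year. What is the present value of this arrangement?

CHF 6,097,765.36

Periodic rate r = 0.039 per year.
Growing perpetuity (Gordon): PV = PMT₁ / (r − g) = 109,150 / (r − 0.0211) = CHF 6,097,765.36.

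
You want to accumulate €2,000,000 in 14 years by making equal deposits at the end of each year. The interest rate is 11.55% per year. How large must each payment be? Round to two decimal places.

€63,824.89

Level ordinary annuity; solve FV = PMT × [((1+r)^n − 1)/r] for PMT.
Periodic rate r = 0.1155 per year.
With n = 14: PMT = 2,000,000 / ([((1+r)^n − 1)/r]) = €63,824.89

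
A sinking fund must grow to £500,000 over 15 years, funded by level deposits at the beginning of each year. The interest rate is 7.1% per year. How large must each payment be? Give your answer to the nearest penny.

Level annuity due; solve FV = PMT × [((1+r)^n − 1)/r] × (1+r) for PMT.
Periodic rate r = 0.071 per year.
With n = 15: PMT = 500,000 / ([((1+r)^n − 1)/r] × (1+r)) = £18,435.63

£18,435.63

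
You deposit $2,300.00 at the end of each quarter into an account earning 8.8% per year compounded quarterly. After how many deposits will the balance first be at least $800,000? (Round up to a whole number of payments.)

Periodic rate r = 0.088/4 per quarter; n is counted in quarters.
Ordinary annuity FV: 800,000 = 2,300 × [((1+r)^n − 1)/r].
(1+r)^n = 1 + 800,000 × r / 2,300, so n = ln(1 + 800,000·r/2,300) / ln(1+r) = 99.16.
Round up to a whole number of payments: n = 100.

100 payments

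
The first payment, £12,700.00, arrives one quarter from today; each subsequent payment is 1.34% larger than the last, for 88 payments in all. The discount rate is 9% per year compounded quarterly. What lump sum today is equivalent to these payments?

£760,113.03

Periodic rate r = 0.09/4 per quarter; n is counted in quarters.
Growing ordinary annuity: PV = PMT₁ × [1 − ((1+g)/(1+r))^n] / (r − g) = 12,700 × [1 − ((1+0.0134)/(1+r))^88] / (r − 0.0134) = £760,113.03.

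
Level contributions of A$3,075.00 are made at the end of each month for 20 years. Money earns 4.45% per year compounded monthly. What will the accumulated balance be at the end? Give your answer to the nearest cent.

A$1,186,707.64

This is an ordinary annuity: 240 deposits of A$3,075.00 at the end of each month.
Periodic rate r = 0.0445/12 per month; n is counted in months.
FV = PMT × [((1+r)^n − 1)/r] = 3,075 × [(1+r)^240 − 1] / r = A$1,186,707.64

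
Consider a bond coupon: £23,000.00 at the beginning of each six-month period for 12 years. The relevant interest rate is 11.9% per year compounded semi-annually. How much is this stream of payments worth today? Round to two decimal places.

£307,251.53

This is an annuity due: 24 payments of £23,000.00 at the beginning of each six-month period.
Periodic rate r = 0.119/2 per half-year; n is counted in half-years.
PV = PMT × [(1 − (1+r)^−n)/r] × (1+r) = 23,000 × [1 − (1+r)^−24] / r × (1+r) = £307,251.53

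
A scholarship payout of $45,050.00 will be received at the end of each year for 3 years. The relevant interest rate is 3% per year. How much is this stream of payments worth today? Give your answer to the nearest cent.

This is an ordinary annuity: 3 payments of $45,050.00 at the end of each year.
Periodic rate r = 0.03 per year.
PV = PMT × [(1 − (1+r)^−n)/r] = 45,050 × [1 − (1+r)^−3] / r = $127,428.94

$127,428.94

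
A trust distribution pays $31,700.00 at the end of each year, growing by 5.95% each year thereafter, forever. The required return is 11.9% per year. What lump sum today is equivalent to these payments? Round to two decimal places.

$532,773.11

Periodic rate r = 0.119 per year.
Growing perpetuity (Gordon): PV = PMT₁ / (r − g) = 31,700 / (r − 0.0595) = $532,773.11.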